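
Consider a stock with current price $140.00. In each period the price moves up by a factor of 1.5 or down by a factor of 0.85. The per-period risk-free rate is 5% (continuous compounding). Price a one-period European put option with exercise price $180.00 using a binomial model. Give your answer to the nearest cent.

$40.06

Risk-neutral probability p = (e^0.05 − 0.85)/(1.5 − 0.85) = 0.2013/0.6500 = 0.3096
Terminal stock prices: S_u = 210, S_d = 119
Terminal payoffs (K − S): max(-30, 0) = 0, max(61, 0) = 61
Node 0 (S = 140): V_0 = e^(−0.05)·[0.3096·0.0000 + 0.6904·61.0000] = 40.0577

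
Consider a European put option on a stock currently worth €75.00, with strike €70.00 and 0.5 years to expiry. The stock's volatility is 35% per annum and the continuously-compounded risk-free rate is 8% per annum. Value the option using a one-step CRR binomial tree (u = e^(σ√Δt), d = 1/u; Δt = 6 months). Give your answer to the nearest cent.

€5.28

CRR parameters: u = e^(σ√Δt) = e^(0.35·√0.5) = 1.2808, d = 1/u = 0.7808
Per-period rate: rΔt = 0.08·0.5 = 0.04, so R = e^0.04 = 1.0408
Risk-neutral probability p = (e^0.04 − 0.7808)/(1.2808 − 0.7808) = 0.2601/0.5000 = 0.5201
Terminal stock prices: S_u = 96.06, S_d = 58.56
Terminal payoffs (K − S): max(-26.06, 0) = 0, max(11.44, 0) = 11.44
Node 0 (S = 75): V_0 = e^(−0.04)·[0.5201·0.0000 + 0.4799·11.4430] = 5.2766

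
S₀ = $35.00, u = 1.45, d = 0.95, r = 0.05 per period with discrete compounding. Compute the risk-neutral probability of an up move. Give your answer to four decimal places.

Risk-neutral probability p = (1 + 0.05 − 0.95)/(1.45 − 0.95) = 0.1000/0.5000 = 0.2000

p = 0.2000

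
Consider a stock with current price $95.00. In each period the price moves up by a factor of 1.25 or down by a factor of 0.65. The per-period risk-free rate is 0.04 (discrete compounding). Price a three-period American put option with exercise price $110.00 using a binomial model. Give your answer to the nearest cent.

$24.92

Risk-neutral probability p = (1 + 0.04 − 0.65)/(1.25 − 0.65) = 0.3900/0.6000 = 0.6500
Terminal stock prices: S_uuu = 185.5, S_uud = 96.48, S_udd = 50.17, S_ddd = 26.09
Terminal payoffs (K − S): max(-75.55, 0) = 0, max(13.52, 0) = 13.52, max(59.83, 0) = 59.83, max(83.91, 0) = 83.91
Node uu (S = 148.4): continuation = 1/1.04·[0.6500·0.0000 + 0.3500·13.5156] = 4.5485; exercise value = 0.0000 ≤ continuation, so V_uu = 4.5485
Node ud (S = 77.19): continuation = 1/1.04·[0.6500·13.5156 + 0.3500·59.8281] = 28.5817; exercise value = 32.8125 > continuation, so V_ud = 32.8125 (exercise)
Node dd (S = 40.14): continuation = 1/1.04·[0.6500·59.8281 + 0.3500·83.9106] = 65.6317; exercise value = 69.8625 > continuation, so V_dd = 69.8625 (exercise)
Node u (S = 118.8): continuation = 1/1.04·[0.6500·4.5485 + 0.3500·32.8125] = 13.8855; exercise value = 0.0000 ≤ continuation, so V_u = 13.8855
Node d (S = 61.75): continuation = 1/1.04·[0.6500·32.8125 + 0.3500·69.8625] = 44.0192; exercise value = 48.2500 > continuation, so V_d = 48.2500 (exercise)
Node 0 (S = 95): continuation = 1/1.04·[0.6500·13.8855 + 0.3500·48.2500] = 24.9164; exercise value = 15.0000 ≤ continuation, so V_0 = 24.9164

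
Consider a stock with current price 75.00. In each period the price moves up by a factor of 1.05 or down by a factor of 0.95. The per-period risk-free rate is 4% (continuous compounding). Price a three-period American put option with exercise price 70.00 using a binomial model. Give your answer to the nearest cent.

Risk-neutral probability p = (e^0.04 − 0.95)/(1.05 − 0.95) = 0.0908/0.1000 = 0.9081
Terminal stock prices: S_uuu = 86.82, S_uud = 78.55, S_udd = 71.07, S_ddd = 64.3
Terminal payoffs (K − S): max(-16.82, 0) = 0, max(-8.553, 0) = 0, max(-1.072, 0) = 0, max(5.697, 0) = 5.697
Node uu (S = 82.69): continuation = e^(−0.04)·[0.9081·0.0000 + 0.0919·0.0000] = 0.0000; exercise value = 0.0000 ≤ continuation, so V_uu = 0.0000
Node ud (S = 74.81): continuation = e^(−0.04)·[0.9081·0.0000 + 0.0919·0.0000] = 0.0000; exercise value = 0.0000 ≤ continuation, so V_ud = 0.0000
Node dd (S = 67.69): continuation = e^(−0.04)·[0.9081·0.0000 + 0.0919·5.6969] = 0.5030; exercise value = 2.3125 > continuation, so V_dd = 2.3125 (exercise)
Node u (S = 78.75): continuation = e^(−0.04)·[0.9081·0.0000 + 0.0919·0.0000] = 0.0000; exercise value = 0.0000 ≤ continuation, so V_u = 0.0000
Node d (S = 71.25): continuation = e^(−0.04)·[0.9081·0.0000 + 0.0919·2.3125] = 0.2042; exercise value = 0.0000 ≤ continuation, so V_d = 0.2042
Node 0 (S = 75): continuation = e^(−0.04)·[0.9081·0.0000 + 0.0919·0.2042] = 0.0180; exercise value = 0.0000 ≤ continuation, so V_0 = 0.0180

0.02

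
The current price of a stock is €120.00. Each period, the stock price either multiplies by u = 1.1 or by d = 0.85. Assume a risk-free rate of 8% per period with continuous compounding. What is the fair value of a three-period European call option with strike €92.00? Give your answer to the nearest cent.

Risk-neutral probability p = (e^0.08 − 0.85)/(1.1 − 0.85) = 0.2333/0.2500 = 0.9331
Terminal stock prices: S_uuu = 159.7, S_uud = 123.4, S_udd = 95.37, S_ddd = 73.69
Terminal payoffs (S − K): max(67.72, 0) = 67.72, max(31.42, 0) = 31.42, max(3.37, 0) = 3.37, max(-18.31, 0) = 0
Node uu (S = 145.2): V_uu = e^(−0.08)·[0.9331·67.7200 + 0.0669·31.4200] = 60.2733
Node ud (S = 112.2): V_ud = e^(−0.08)·[0.9331·31.4200 + 0.0669·3.3700] = 27.2733
Node dd (S = 86.7): V_dd = e^(−0.08)·[0.9331·3.3700 + 0.0669·0.0000] = 2.9029
Node u (S = 132): V_u = e^(−0.08)·[0.9331·60.2733 + 0.0669·27.2733] = 53.6028
Node d (S = 102): V_d = e^(−0.08)·[0.9331·27.2733 + 0.0669·2.9029] = 23.6725
Node 0 (S = 120): V_0 = e^(−0.08)·[0.9331·53.6028 + 0.0669·23.6725] = 47.6345

€47.63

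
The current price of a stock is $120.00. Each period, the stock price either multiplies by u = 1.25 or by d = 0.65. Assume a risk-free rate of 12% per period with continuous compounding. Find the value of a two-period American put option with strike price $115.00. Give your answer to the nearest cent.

Risk-neutral probability p = (e^0.12 − 0.65)/(1.25 − 0.65) = 0.4775/0.6000 = 0.7958
Terminal stock prices: S_uu = 187.5, S_ud = 97.5, S_dd = 50.7
Terminal payoffs (K − S): max(-72.5, 0) = 0, max(17.5, 0) = 17.5, max(64.3, 0) = 64.3
Node u (S = 150): continuation = e^(−0.12)·[0.7958·0.0000 + 0.2042·17.5000] = 3.1690; exercise value = 0.0000 ≤ continuation, so V_u = 3.1690
Node d (S = 78): continuation = e^(−0.12)·[0.7958·17.5000 + 0.2042·64.3000] = 23.9959; exercise value = 37.0000 > continuation, so V_d = 37.0000 (exercise)
Node 0 (S = 120): continuation = e^(−0.12)·[0.7958·3.1690 + 0.2042·37.0000] = 8.9369; exercise value = 0.0000 ≤ continuation, so V_0 = 8.9369

$8.94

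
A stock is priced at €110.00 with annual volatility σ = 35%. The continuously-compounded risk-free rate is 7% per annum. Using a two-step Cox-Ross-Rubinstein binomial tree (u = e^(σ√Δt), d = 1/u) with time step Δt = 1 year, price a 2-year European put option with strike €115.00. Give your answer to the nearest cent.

€14.52

CRR parameters: u = e^(σ√Δt) = e^(0.35·√1) = 1.4191, d = 1/u = 0.7047
Per-period rate: rΔt = 0.07·1 = 0.07, so R = e^0.07 = 1.0725
Risk-neutral probability p = (e^0.07 − 0.7047)/(1.4191 − 0.7047) = 0.3678/0.7144 = 0.5149
Terminal stock prices: S_uu = 221.5, S_ud = 110, S_dd = 54.62
Terminal payoffs (K − S): max(-106.5, 0) = 0, max(5, 0) = 5, max(60.38, 0) = 60.38
Node u (S = 156.1): V_u = e^(−0.07)·[0.5149·0.0000 + 0.4851·5.0000] = 2.2616
Node d (S = 77.52): V_d = e^(−0.07)·[0.5149·5.0000 + 0.4851·60.3756] = 29.7096
Node 0 (S = 110): V_0 = e^(−0.07)·[0.5149·2.2616 + 0.4851·29.7096] = 14.5241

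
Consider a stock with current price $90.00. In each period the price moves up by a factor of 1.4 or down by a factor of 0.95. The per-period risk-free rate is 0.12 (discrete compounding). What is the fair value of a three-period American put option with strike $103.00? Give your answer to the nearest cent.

$13.00

Risk-neutral probability p = (1 + 0.12 − 0.95)/(1.4 − 0.95) = 0.1700/0.4500 = 0.3778
Terminal stock prices: S_uuu = 247, S_uud = 167.6, S_udd = 113.7, S_ddd = 77.16
Terminal payoffs (K − S): max(-144, 0) = 0, max(-64.58, 0) = 0, max(-10.71, 0) = 0, max(25.84, 0) = 25.84
Node uu (S = 176.4): continuation = 1/1.12·[0.3778·0.0000 + 0.6222·0.0000] = 0.0000; exercise value = 0.0000 ≤ continuation, so V_uu = 0.0000
Node ud (S = 119.7): continuation = 1/1.12·[0.3778·0.0000 + 0.6222·0.0000] = 0.0000; exercise value = 0.0000 ≤ continuation, so V_ud = 0.0000
Node dd (S = 81.22): continuation = 1/1.12·[0.3778·0.0000 + 0.6222·25.8363] = 14.3535; exercise value = 21.7750 > continuation, so V_dd = 21.7750 (exercise)
Node u (S = 126): continuation = 1/1.12·[0.3778·0.0000 + 0.6222·0.0000] = 0.0000; exercise value = 0.0000 ≤ continuation, so V_u = 0.0000
Node d (S = 85.5): continuation = 1/1.12·[0.3778·0.0000 + 0.6222·21.7750] = 12.0972; exercise value = 17.5000 > continuation, so V_d = 17.5000 (exercise)
Node 0 (S = 90): continuation = 1/1.12·[0.3778·0.0000 + 0.6222·17.5000] = 9.7222; exercise value = 13.0000 > continuation, so V_0 = 13.0000 (exercise)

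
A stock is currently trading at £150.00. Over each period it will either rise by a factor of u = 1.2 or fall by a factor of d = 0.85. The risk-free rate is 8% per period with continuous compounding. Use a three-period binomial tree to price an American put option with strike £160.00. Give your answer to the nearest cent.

£11.75

Risk-neutral probability p = (e^0.08 − 0.85)/(1.2 − 0.85) = 0.2333/0.3500 = 0.6665
Terminal stock prices: S_uuu = 259.2, S_uud = 183.6, S_udd = 130, S_ddd = 92.12
Terminal payoffs (K − S): max(-99.2, 0) = 0, max(-23.6, 0) = 0, max(29.95, 0) = 29.95, max(67.88, 0) = 67.88
Node uu (S = 216): continuation = e^(−0.08)·[0.6665·0.0000 + 0.3335·0.0000] = 0.0000; exercise value = 0.0000 ≤ continuation, so V_uu = 0.0000
Node ud (S = 153): continuation = e^(−0.08)·[0.6665·0.0000 + 0.3335·29.9500] = 9.2194; exercise value = 7.0000 ≤ continuation, so V_ud = 9.2194
Node dd (S = 108.4): continuation = e^(−0.08)·[0.6665·29.9500 + 0.3335·67.8813] = 39.3236; exercise value = 51.6250 > continuation, so V_dd = 51.6250 (exercise)
Node u (S = 180): continuation = e^(−0.08)·[0.6665·0.0000 + 0.3335·9.2194] = 2.8380; exercise value = 0.0000 ≤ continuation, so V_u = 2.8380
Node d (S = 127.5): continuation = e^(−0.08)·[0.6665·9.2194 + 0.3335·51.6250] = 21.5642; exercise value = 32.5000 > continuation, so V_d = 32.5000 (exercise)
Node 0 (S = 150): continuation = e^(−0.08)·[0.6665·2.8380 + 0.3335·32.5000] = 11.7506; exercise value = 10.0000 ≤ continuation, so V_0 = 11.7506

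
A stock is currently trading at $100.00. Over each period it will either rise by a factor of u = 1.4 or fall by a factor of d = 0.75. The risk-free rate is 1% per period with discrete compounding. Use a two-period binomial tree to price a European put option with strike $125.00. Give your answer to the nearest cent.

$33.67

Risk-neutral probability p = (1 + 0.01 − 0.75)/(1.4 − 0.75) = 0.2600/0.6500 = 0.4000
Terminal stock prices: S_uu = 196, S_ud = 105, S_dd = 56.25
Terminal payoffs (K − S): max(-71, 0) = 0, max(20, 0) = 20, max(68.75, 0) = 68.75
Node u (S = 140): V_u = 1/1.01·[0.4000·0.0000 + 0.6000·20.0000] = 11.8812
Node d (S = 75): V_d = 1/1.01·[0.4000·20.0000 + 0.6000·68.7500] = 48.7624
Node 0 (S = 100): V_0 = 1/1.01·[0.4000·11.8812 + 0.6000·48.7624] = 33.6732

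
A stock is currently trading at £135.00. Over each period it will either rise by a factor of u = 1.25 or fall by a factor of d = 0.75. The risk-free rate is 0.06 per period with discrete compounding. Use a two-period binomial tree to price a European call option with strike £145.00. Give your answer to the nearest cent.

£22.56

Risk-neutral probability p = (1 + 0.06 − 0.75)/(1.25 − 0.75) = 0.3100/0.5000 = 0.6200
Terminal stock prices: S_uu = 210.9, S_ud = 126.6, S_dd = 75.94
Terminal payoffs (S − K): max(65.94, 0) = 65.94, max(-18.44, 0) = 0, max(-69.06, 0) = 0
Node u (S = 168.8): V_u = 1/1.06·[0.6200·65.9375 + 0.3800·0.0000] = 38.5672
Node d (S = 101.2): V_d = 1/1.06·[0.6200·0.0000 + 0.3800·0.0000] = 0.0000
Node 0 (S = 135): V_0 = 1/1.06·[0.6200·38.5672 + 0.3800·0.0000] = 22.5582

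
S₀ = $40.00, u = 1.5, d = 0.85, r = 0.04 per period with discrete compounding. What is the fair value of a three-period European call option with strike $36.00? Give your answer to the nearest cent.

$11.60

Risk-neutral probability p = (1 + 0.04 − 0.85)/(1.5 − 0.85) = 0.1900/0.6500 = 0.2923
Terminal stock prices: S_uuu = 135, S_uud = 76.5, S_udd = 43.35, S_ddd = 24.56
Terminal payoffs (S − K): max(99, 0) = 99, max(40.5, 0) = 40.5, max(7.35, 0) = 7.35, max(-11.44, 0) = 0
Node uu (S = 90): V_uu = 1/1.04·[0.2923·99.0000 + 0.7077·40.5000] = 55.3846
Node ud (S = 51): V_ud = 1/1.04·[0.2923·40.5000 + 0.7077·7.3500] = 16.3846
Node dd (S = 28.9): V_dd = 1/1.04·[0.2923·7.3500 + 0.7077·0.0000] = 2.0658
Node u (S = 60): V_u = 1/1.04·[0.2923·55.3846 + 0.7077·16.3846] = 26.7160
Node d (S = 34): V_d = 1/1.04·[0.2923·16.3846 + 0.7077·2.0658] = 6.0109
Node 0 (S = 40): V_0 = 1/1.04·[0.2923·26.7160 + 0.7077·6.0109] = 11.5992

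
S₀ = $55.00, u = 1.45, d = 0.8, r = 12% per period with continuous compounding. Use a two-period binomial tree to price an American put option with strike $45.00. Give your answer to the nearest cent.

$1.90

Risk-neutral probability p = (e^0.12 − 0.8)/(1.45 − 0.8) = 0.3275/0.6500 = 0.5038
Terminal stock prices: S_uu = 115.6, S_ud = 63.8, S_dd = 35.2
Terminal payoffs (K − S): max(-70.64, 0) = 0, max(-18.8, 0) = 0, max(9.8, 0) = 9.8
Node u (S = 79.75): continuation = e^(−0.12)·[0.5038·0.0000 + 0.4962·0.0000] = 0.0000; exercise value = 0.0000 ≤ continuation, so V_u = 0.0000
Node d (S = 44): continuation = e^(−0.12)·[0.5038·0.0000 + 0.4962·9.8000] = 4.3125; exercise value = 1.0000 ≤ continuation, so V_d = 4.3125
Node 0 (S = 55): continuation = e^(−0.12)·[0.5038·0.0000 + 0.4962·4.3125] = 1.8977; exercise value = 0.0000 ≤ continuation, so V_0 = 1.8977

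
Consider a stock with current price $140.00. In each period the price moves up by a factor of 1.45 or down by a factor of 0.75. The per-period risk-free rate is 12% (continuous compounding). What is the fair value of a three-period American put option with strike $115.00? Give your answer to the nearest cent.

Risk-neutral probability p = (e^0.12 − 0.75)/(1.45 − 0.75) = 0.3775/0.7000 = 0.5393
Terminal stock prices: S_uuu = 426.8, S_uud = 220.8, S_udd = 114.2, S_ddd = 59.06
Terminal payoffs (K − S): max(-311.8, 0) = 0, max(-105.8, 0) = 0, max(0.8125, 0) = 0.8125, max(55.94, 0) = 55.94
Node uu (S = 294.4): continuation = e^(−0.12)·[0.5393·0.0000 + 0.4607·0.0000] = 0.0000; exercise value = 0.0000 ≤ continuation, so V_uu = 0.0000
Node ud (S = 152.2): continuation = e^(−0.12)·[0.5393·0.0000 + 0.4607·0.8125] = 0.3320; exercise value = 0.0000 ≤ continuation, so V_ud = 0.3320
Node dd (S = 78.75): continuation = e^(−0.12)·[0.5393·0.8125 + 0.4607·55.9375] = 23.2459; exercise value = 36.2500 > continuation, so V_dd = 36.2500 (exercise)
Node u (S = 203): continuation = e^(−0.12)·[0.5393·0.0000 + 0.4607·0.3320] = 0.1357; exercise value = 0.0000 ≤ continuation, so V_u = 0.1357
Node d (S = 105): continuation = e^(−0.12)·[0.5393·0.3320 + 0.4607·36.2500] = 14.9713; exercise value = 10.0000 ≤ continuation, so V_d = 14.9713
Node 0 (S = 140): continuation = e^(−0.12)·[0.5393·0.1357 + 0.4607·14.9713] = 6.1825; exercise value = 0.0000 ≤ continuation, so V_0 = 6.1825

$6.18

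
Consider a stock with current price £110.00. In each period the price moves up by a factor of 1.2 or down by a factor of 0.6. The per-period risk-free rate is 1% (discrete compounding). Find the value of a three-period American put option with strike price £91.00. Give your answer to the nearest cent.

£10.84

Risk-neutral probability p = (1 + 0.01 − 0.6)/(1.2 − 0.6) = 0.4100/0.6000 = 0.6833
Terminal stock prices: S_uuu = 190.1, S_uud = 95.04, S_udd = 47.52, S_ddd = 23.76
Terminal payoffs (K − S): max(-99.08, 0) = 0, max(-4.04, 0) = 0, max(43.48, 0) = 43.48, max(67.24, 0) = 67.24
Node uu (S = 158.4): continuation = 1/1.01·[0.6833·0.0000 + 0.3167·0.0000] = 0.0000; exercise value = 0.0000 ≤ continuation, so V_uu = 0.0000
Node ud (S = 79.2): continuation = 1/1.01·[0.6833·0.0000 + 0.3167·43.4800] = 13.6323; exercise value = 11.8000 ≤ continuation, so V_ud = 13.6323
Node dd (S = 39.6): continuation = 1/1.01·[0.6833·43.4800 + 0.3167·67.2400] = 50.4990; exercise value = 51.4000 > continuation, so V_dd = 51.4000 (exercise)
Node u (S = 132): continuation = 1/1.01·[0.6833·0.0000 + 0.3167·13.6323] = 4.2742; exercise value = 0.0000 ≤ continuation, so V_u = 4.2742
Node d (S = 66): continuation = 1/1.01·[0.6833·13.6323 + 0.3167·51.4000] = 25.3387; exercise value = 25.0000 ≤ continuation, so V_d = 25.3387
Node 0 (S = 110): continuation = 1/1.01·[0.6833·4.2742 + 0.3167·25.3387] = 10.8362; exercise value = 0.0000 ≤ continuation, so V_0 = 10.8362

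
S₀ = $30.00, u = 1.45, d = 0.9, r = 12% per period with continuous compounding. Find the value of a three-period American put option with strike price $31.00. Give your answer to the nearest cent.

Risk-neutral probability p = (e^0.12 − 0.9)/(1.45 − 0.9) = 0.2275/0.5500 = 0.4136
Terminal stock prices: S_uuu = 91.46, S_uud = 56.77, S_udd = 35.23, S_ddd = 21.87
Terminal payoffs (K − S): max(-60.46, 0) = 0, max(-25.77, 0) = 0, max(-4.235, 0) = 0, max(9.13, 0) = 9.13
Node uu (S = 63.08): continuation = e^(−0.12)·[0.4136·0.0000 + 0.5864·0.0000] = 0.0000; exercise value = 0.0000 ≤ continuation, so V_uu = 0.0000
Node ud (S = 39.15): continuation = e^(−0.12)·[0.4136·0.0000 + 0.5864·0.0000] = 0.0000; exercise value = 0.0000 ≤ continuation, so V_ud = 0.0000
Node dd (S = 24.3): continuation = e^(−0.12)·[0.4136·0.0000 + 0.5864·9.1300] = 4.7482; exercise value = 6.7000 > continuation, so V_dd = 6.7000 (exercise)
Node u (S = 43.5): continuation = e^(−0.12)·[0.4136·0.0000 + 0.5864·0.0000] = 0.0000; exercise value = 0.0000 ≤ continuation, so V_u = 0.0000
Node d (S = 27): continuation = e^(−0.12)·[0.4136·0.0000 + 0.5864·6.7000] = 3.4844; exercise value = 4.0000 > continuation, so V_d = 4.0000 (exercise)
Node 0 (S = 30): continuation = e^(−0.12)·[0.4136·0.0000 + 0.5864·4.0000] = 2.0803; exercise value = 1.0000 ≤ continuation, so V_0 = 2.0803

$2.08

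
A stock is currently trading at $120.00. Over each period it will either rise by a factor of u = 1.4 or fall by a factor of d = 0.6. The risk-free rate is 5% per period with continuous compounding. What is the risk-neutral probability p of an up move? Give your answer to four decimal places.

p = 0.5641

Risk-neutral probability p = (e^0.05 − 0.6)/(1.4 − 0.6) = 0.4513/0.8000 = 0.5641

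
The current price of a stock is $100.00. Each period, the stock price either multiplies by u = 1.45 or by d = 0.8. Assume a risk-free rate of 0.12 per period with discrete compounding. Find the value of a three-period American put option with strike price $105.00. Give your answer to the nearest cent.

Risk-neutral probability p = (1 + 0.12 − 0.8)/(1.45 − 0.8) = 0.3200/0.6500 = 0.4923
Terminal stock prices: S_uuu = 304.9, S_uud = 168.2, S_udd = 92.8, S_ddd = 51.2
Terminal payoffs (K − S): max(-199.9, 0) = 0, max(-63.2, 0) = 0, max(12.2, 0) = 12.2, max(53.8, 0) = 53.8
Node uu (S = 210.2): continuation = 1/1.12·[0.4923·0.0000 + 0.5077·0.0000] = 0.0000; exercise value = 0.0000 ≤ continuation, so V_uu = 0.0000
Node ud (S = 116): continuation = 1/1.12·[0.4923·0.0000 + 0.5077·12.2000] = 5.5302; exercise value = 0.0000 ≤ continuation, so V_ud = 5.5302
Node dd (S = 64): continuation = 1/1.12·[0.4923·12.2000 + 0.5077·53.8000] = 29.7500; exercise value = 41.0000 > continuation, so V_dd = 41.0000 (exercise)
Node u (S = 145): continuation = 1/1.12·[0.4923·0.0000 + 0.5077·5.5302] = 2.5068; exercise value = 0.0000 ≤ continuation, so V_u = 2.5068
Node d (S = 80): continuation = 1/1.12·[0.4923·5.5302 + 0.5077·41.0000] = 21.0160; exercise value = 25.0000 > continuation, so V_d = 25.0000 (exercise)
Node 0 (S = 100): continuation = 1/1.12·[0.4923·2.5068 + 0.5077·25.0000] = 12.4343; exercise value = 5.0000 ≤ continuation, so V_0 = 12.4343

$12.43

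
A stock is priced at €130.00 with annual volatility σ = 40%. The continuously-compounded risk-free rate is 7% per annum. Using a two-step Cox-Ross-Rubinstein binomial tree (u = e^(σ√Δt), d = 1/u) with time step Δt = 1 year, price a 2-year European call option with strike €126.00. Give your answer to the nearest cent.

€35.77

CRR parameters: u = e^(σ√Δt) = e^(0.4·√1) = 1.4918, d = 1/u = 0.6703
Per-period rate: rΔt = 0.07·1 = 0.07, so R = e^0.07 = 1.0725
Risk-neutral probability p = (e^0.07 − 0.6703)/(1.4918 − 0.6703) = 0.4022/0.8215 = 0.4896
Terminal stock prices: S_uu = 289.3, S_ud = 130, S_dd = 58.41
Terminal payoffs (S − K): max(163.3, 0) = 163.3, max(4, 0) = 4, max(-67.59, 0) = 0
Node u (S = 193.9): V_u = e^(−0.07)·[0.4896·163.3203 + 0.5104·4.0000] = 76.4556
Node d (S = 87.14): V_d = e^(−0.07)·[0.4896·4.0000 + 0.5104·0.0000] = 1.8259
Node 0 (S = 130): V_0 = e^(−0.07)·[0.4896·76.4556 + 0.5104·1.8259] = 35.7692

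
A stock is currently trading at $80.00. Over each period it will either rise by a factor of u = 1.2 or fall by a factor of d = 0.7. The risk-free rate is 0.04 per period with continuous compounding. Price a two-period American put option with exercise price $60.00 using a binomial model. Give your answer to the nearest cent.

$1.95

Risk-neutral probability p = (e^0.04 − 0.7)/(1.2 − 0.7) = 0.3408/0.5000 = 0.6816
Terminal stock prices: S_uu = 115.2, S_ud = 67.2, S_dd = 39.2
Terminal payoffs (K − S): max(-55.2, 0) = 0, max(-7.2, 0) = 0, max(20.8, 0) = 20.8
Node u (S = 96): continuation = e^(−0.04)·[0.6816·0.0000 + 0.3184·0.0000] = 0.0000; exercise value = 0.0000 ≤ continuation, so V_u = 0.0000
Node d (S = 56): continuation = e^(−0.04)·[0.6816·0.0000 + 0.3184·20.8000] = 6.3626; exercise value = 4.0000 ≤ continuation, so V_d = 6.3626
Node 0 (S = 80): continuation = e^(−0.04)·[0.6816·0.0000 + 0.3184·6.3626] = 1.9463; exercise value = 0.0000 ≤ continuation, so V_0 = 1.9463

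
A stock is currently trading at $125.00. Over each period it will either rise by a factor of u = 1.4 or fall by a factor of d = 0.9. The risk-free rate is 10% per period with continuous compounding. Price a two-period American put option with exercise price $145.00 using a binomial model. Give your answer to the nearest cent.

$20.00

Risk-neutral probability p = (e^0.1 − 0.9)/(1.4 − 0.9) = 0.2052/0.5000 = 0.4103
Terminal stock prices: S_uu = 245, S_ud = 157.5, S_dd = 101.2
Terminal payoffs (K − S): max(-100, 0) = 0, max(-12.5, 0) = 0, max(43.75, 0) = 43.75
Node u (S = 175): continuation = e^(−0.1)·[0.4103·0.0000 + 0.5897·0.0000] = 0.0000; exercise value = 0.0000 ≤ continuation, so V_u = 0.0000
Node d (S = 112.5): continuation = e^(−0.1)·[0.4103·0.0000 + 0.5897·43.7500] = 23.3426; exercise value = 32.5000 > continuation, so V_d = 32.5000 (exercise)
Node 0 (S = 125): continuation = e^(−0.1)·[0.4103·0.0000 + 0.5897·32.5000] = 17.3402; exercise value = 20.0000 > continuation, so V_0 = 20.0000 (exercise)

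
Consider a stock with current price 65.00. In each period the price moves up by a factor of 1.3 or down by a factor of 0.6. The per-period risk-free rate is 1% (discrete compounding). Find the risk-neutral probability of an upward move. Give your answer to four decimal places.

p = 0.5857

Risk-neutral probability p = (1 + 0.01 − 0.6)/(1.3 − 0.6) = 0.4100/0.7000 = 0.5857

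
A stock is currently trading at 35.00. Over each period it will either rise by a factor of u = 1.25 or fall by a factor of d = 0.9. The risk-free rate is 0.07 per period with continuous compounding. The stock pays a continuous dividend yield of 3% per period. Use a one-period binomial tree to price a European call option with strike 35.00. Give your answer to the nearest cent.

3.28

Per-period risk-free factor R = e^0.07 = 1.0725; dividend-adjusted growth = e^(0.07−0.03) = 1.0408.
Risk-neutral probability p = (1.0408 − 0.9)/(1.25 − 0.9) = 0.1408/0.3500 = 0.4023
Terminal stock prices: S_u = 43.75, S_d = 31.5
Terminal payoffs (S − K): max(8.75, 0) = 8.75, max(-3.5, 0) = 0
Node 0 (S = 35): V_0 = e^(−0.07)·[0.4023·8.7500 + 0.5977·0.0000] = 3.2823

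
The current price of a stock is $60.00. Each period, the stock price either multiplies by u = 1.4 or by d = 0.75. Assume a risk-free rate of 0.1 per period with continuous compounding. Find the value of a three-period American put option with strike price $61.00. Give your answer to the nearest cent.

Risk-neutral probability p = (e^0.1 − 0.75)/(1.4 − 0.75) = 0.3552/0.6500 = 0.5464
Terminal stock prices: S_uuu = 164.6, S_uud = 88.2, S_udd = 47.25, S_ddd = 25.31
Terminal payoffs (K − S): max(-103.6, 0) = 0, max(-27.2, 0) = 0, max(13.75, 0) = 13.75, max(35.69, 0) = 35.69
Node uu (S = 117.6): continuation = e^(−0.1)·[0.5464·0.0000 + 0.4536·0.0000] = 0.0000; exercise value = 0.0000 ≤ continuation, so V_uu = 0.0000
Node ud (S = 63): continuation = e^(−0.1)·[0.5464·0.0000 + 0.4536·13.7500] = 5.6433; exercise value = 0.0000 ≤ continuation, so V_ud = 5.6433
Node dd (S = 33.75): continuation = e^(−0.1)·[0.5464·13.7500 + 0.4536·35.6875] = 21.4451; exercise value = 27.2500 > continuation, so V_dd = 27.2500 (exercise)
Node u (S = 84): continuation = e^(−0.1)·[0.5464·0.0000 + 0.4536·5.6433] = 2.3161; exercise value = 0.0000 ≤ continuation, so V_u = 2.3161
Node d (S = 45): continuation = e^(−0.1)·[0.5464·5.6433 + 0.4536·27.2500] = 13.9741; exercise value = 16.0000 > continuation, so V_d = 16.0000 (exercise)
Node 0 (S = 60): continuation = e^(−0.1)·[0.5464·2.3161 + 0.4536·16.0000] = 7.7118; exercise value = 1.0000 ≤ continuation, so V_0 = 7.7118

$7.71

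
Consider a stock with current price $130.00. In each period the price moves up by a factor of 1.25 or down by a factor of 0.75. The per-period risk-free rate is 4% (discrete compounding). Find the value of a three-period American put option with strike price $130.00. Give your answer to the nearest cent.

$16.64

Risk-neutral probability p = (1 + 0.04 − 0.75)/(1.25 − 0.75) = 0.2900/0.5000 = 0.5800
Terminal stock prices: S_uuu = 253.9, S_uud = 152.3, S_udd = 91.41, S_ddd = 54.84
Terminal payoffs (K − S): max(-123.9, 0) = 0, max(-22.34, 0) = 0, max(38.59, 0) = 38.59, max(75.16, 0) = 75.16
Node uu (S = 203.1): continuation = 1/1.04·[0.5800·0.0000 + 0.4200·0.0000] = 0.0000; exercise value = 0.0000 ≤ continuation, so V_uu = 0.0000
Node ud (S = 121.9): continuation = 1/1.04·[0.5800·0.0000 + 0.4200·38.5938] = 15.5859; exercise value = 8.1250 ≤ continuation, so V_ud = 15.5859
Node dd (S = 73.12): continuation = 1/1.04·[0.5800·38.5938 + 0.4200·75.1562] = 51.8750; exercise value = 56.8750 > continuation, so V_dd = 56.8750 (exercise)
Node u (S = 162.5): continuation = 1/1.04·[0.5800·0.0000 + 0.4200·15.5859] = 6.2943; exercise value = 0.0000 ≤ continuation, so V_u = 6.2943
Node d (S = 97.5): continuation = 1/1.04·[0.5800·15.5859 + 0.4200·56.8750] = 31.6609; exercise value = 32.5000 > continuation, so V_d = 32.5000 (exercise)
Node 0 (S = 130): continuation = 1/1.04·[0.5800·6.2943 + 0.4200·32.5000] = 16.6353; exercise value = 0.0000 ≤ continuation, so V_0 = 16.6353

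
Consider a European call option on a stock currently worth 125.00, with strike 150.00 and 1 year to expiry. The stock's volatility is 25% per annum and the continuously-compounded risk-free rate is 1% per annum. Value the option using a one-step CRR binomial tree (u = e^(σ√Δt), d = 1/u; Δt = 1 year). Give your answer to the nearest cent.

4.76

CRR parameters: u = e^(σ√Δt) = e^(0.25·√1) = 1.2840, d = 1/u = 0.7788
Per-period rate: rΔt = 0.01·1 = 0.01, so R = e^0.01 = 1.0101
Risk-neutral probability p = (e^0.01 − 0.7788)/(1.2840 − 0.7788) = 0.2312/0.5052 = 0.4577
Terminal stock prices: S_u = 160.5, S_d = 97.35
Terminal payoffs (S − K): max(10.5, 0) = 10.5, max(-52.65, 0) = 0
Node 0 (S = 125): V_0 = e^(−0.01)·[0.4577·10.5032 + 0.5423·0.0000] = 4.7596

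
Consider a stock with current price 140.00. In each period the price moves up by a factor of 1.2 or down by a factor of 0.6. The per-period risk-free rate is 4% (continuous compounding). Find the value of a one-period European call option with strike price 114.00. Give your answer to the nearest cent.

Risk-neutral probability p = (e^0.04 − 0.6)/(1.2 − 0.6) = 0.4408/0.6000 = 0.7347
Terminal stock prices: S_u = 168, S_d = 84
Terminal payoffs (S − K): max(54, 0) = 54, max(-30, 0) = 0
Node 0 (S = 140): V_0 = e^(−0.04)·[0.7347·54.0000 + 0.2653·0.0000] = 38.1174

38.12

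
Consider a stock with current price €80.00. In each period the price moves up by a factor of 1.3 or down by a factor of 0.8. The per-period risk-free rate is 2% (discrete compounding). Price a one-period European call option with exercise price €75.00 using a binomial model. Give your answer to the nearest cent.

Risk-neutral probability p = (1 + 0.02 − 0.8)/(1.3 − 0.8) = 0.2200/0.5000 = 0.4400
Terminal stock prices: S_u = 104, S_d = 64
Terminal payoffs (S − K): max(29, 0) = 29, max(-11, 0) = 0
Node 0 (S = 80): V_0 = 1/1.02·[0.4400·29.0000 + 0.5600·0.0000] = 12.5098

€12.51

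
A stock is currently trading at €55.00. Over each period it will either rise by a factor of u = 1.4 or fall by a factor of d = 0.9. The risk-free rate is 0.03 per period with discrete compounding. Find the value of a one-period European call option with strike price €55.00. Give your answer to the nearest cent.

Risk-neutral probability p = (1 + 0.03 − 0.9)/(1.4 − 0.9) = 0.1300/0.5000 = 0.2600
Terminal stock prices: S_u = 77, S_d = 49.5
Terminal payoffs (S − K): max(22, 0) = 22, max(-5.5, 0) = 0
Node 0 (S = 55): V_0 = 1/1.03·[0.2600·22.0000 + 0.7400·0.0000] = 5.5534

€5.55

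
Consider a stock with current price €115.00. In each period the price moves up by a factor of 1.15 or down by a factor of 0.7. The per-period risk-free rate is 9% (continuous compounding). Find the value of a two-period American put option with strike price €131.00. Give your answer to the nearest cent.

Risk-neutral probability p = (e^0.09 − 0.7)/(1.15 − 0.7) = 0.3942/0.4500 = 0.8759
Terminal stock prices: S_uu = 152.1, S_ud = 92.57, S_dd = 56.35
Terminal payoffs (K − S): max(-21.09, 0) = 0, max(38.43, 0) = 38.43, max(74.65, 0) = 74.65
Node u (S = 132.2): continuation = e^(−0.09)·[0.8759·0.0000 + 0.1241·38.4250] = 4.3566; exercise value = 0.0000 ≤ continuation, so V_u = 4.3566
Node d (S = 80.5): continuation = e^(−0.09)·[0.8759·38.4250 + 0.1241·74.6500] = 39.2250; exercise value = 50.5000 > continuation, so V_d = 50.5000 (exercise)
Node 0 (S = 115): continuation = e^(−0.09)·[0.8759·4.3566 + 0.1241·50.5000] = 9.2134; exercise value = 16.0000 > continuation, so V_0 = 16.0000 (exercise)

€16.00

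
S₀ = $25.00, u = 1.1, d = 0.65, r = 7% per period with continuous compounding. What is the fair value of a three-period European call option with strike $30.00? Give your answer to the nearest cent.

Risk-neutral probability p = (e^0.07 − 0.65)/(1.1 − 0.65) = 0.4225/0.4500 = 0.9389
Terminal stock prices: S_uuu = 33.28, S_uud = 19.66, S_udd = 11.62, S_ddd = 6.866
Terminal payoffs (S − K): max(3.275, 0) = 3.275, max(-10.34, 0) = 0, max(-18.38, 0) = 0, max(-23.13, 0) = 0
Node uu (S = 30.25): V_uu = e^(−0.07)·[0.9389·3.2750 + 0.0611·0.0000] = 2.8670
Node ud (S = 17.88): V_ud = e^(−0.07)·[0.9389·0.0000 + 0.0611·0.0000] = 0.0000
Node dd (S = 10.56): V_dd = e^(−0.07)·[0.9389·0.0000 + 0.0611·0.0000] = 0.0000
Node u (S = 27.5): V_u = e^(−0.07)·[0.9389·2.8670 + 0.0611·0.0000] = 2.5099
Node d (S = 16.25): V_d = e^(−0.07)·[0.9389·0.0000 + 0.0611·0.0000] = 0.0000
Node 0 (S = 25): V_0 = e^(−0.07)·[0.9389·2.5099 + 0.0611·0.0000] = 2.1972

$2.20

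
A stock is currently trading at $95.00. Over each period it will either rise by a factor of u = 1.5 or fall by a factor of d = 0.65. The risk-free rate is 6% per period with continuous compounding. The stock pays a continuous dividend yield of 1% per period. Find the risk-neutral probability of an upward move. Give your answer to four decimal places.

Per-period risk-free factor R = e^0.06 = 1.0618; dividend-adjusted growth = e^(0.06−0.01) = 1.0513.
Risk-neutral probability p = (1.0513 − 0.65)/(1.5 − 0.65) = 0.4013/0.8500 = 0.4721

p = 0.4721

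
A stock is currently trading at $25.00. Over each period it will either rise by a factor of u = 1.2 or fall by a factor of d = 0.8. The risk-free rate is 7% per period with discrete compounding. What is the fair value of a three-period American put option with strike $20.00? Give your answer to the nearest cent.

Risk-neutral probability p = (1 + 0.07 − 0.8)/(1.2 − 0.8) = 0.2700/0.4000 = 0.6750
Terminal stock prices: S_uuu = 43.2, S_uud = 28.8, S_udd = 19.2, S_ddd = 12.8
Terminal payoffs (K − S): max(-23.2, 0) = 0, max(-8.8, 0) = 0, max(0.8, 0) = 0.8, max(7.2, 0) = 7.2
Node uu (S = 36): continuation = 1/1.07·[0.6750·0.0000 + 0.3250·0.0000] = 0.0000; exercise value = 0.0000 ≤ continuation, so V_uu = 0.0000
Node ud (S = 24): continuation = 1/1.07·[0.6750·0.0000 + 0.3250·0.8000] = 0.2430; exercise value = 0.0000 ≤ continuation, so V_ud = 0.2430
Node dd (S = 16): continuation = 1/1.07·[0.6750·0.8000 + 0.3250·7.2000] = 2.6916; exercise value = 4.0000 > continuation, so V_dd = 4.0000 (exercise)
Node u (S = 30): continuation = 1/1.07·[0.6750·0.0000 + 0.3250·0.2430] = 0.0738; exercise value = 0.0000 ≤ continuation, so V_u = 0.0738
Node d (S = 20): continuation = 1/1.07·[0.6750·0.2430 + 0.3250·4.0000] = 1.3682; exercise value = 0.0000 ≤ continuation, so V_d = 1.3682
Node 0 (S = 25): continuation = 1/1.07·[0.6750·0.0738 + 0.3250·1.3682] = 0.4621; exercise value = 0.0000 ≤ continuation, so V_0 = 0.4621

$0.46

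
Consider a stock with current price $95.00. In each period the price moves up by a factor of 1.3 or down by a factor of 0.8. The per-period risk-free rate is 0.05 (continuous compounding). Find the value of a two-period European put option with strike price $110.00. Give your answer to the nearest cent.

$16.08

Risk-neutral probability p = (e^0.05 − 0.8)/(1.3 − 0.8) = 0.2513/0.5000 = 0.5025
Terminal stock prices: S_uu = 160.6, S_ud = 98.8, S_dd = 60.8
Terminal payoffs (K − S): max(-50.55, 0) = 0, max(11.2, 0) = 11.2, max(49.2, 0) = 49.2
Node u (S = 123.5): V_u = e^(−0.05)·[0.5025·0.0000 + 0.4975·11.2000] = 5.2998
Node d (S = 76): V_d = e^(−0.05)·[0.5025·11.2000 + 0.4975·49.2000] = 28.6352
Node 0 (S = 95): V_0 = e^(−0.05)·[0.5025·5.2998 + 0.4975·28.6352] = 16.0836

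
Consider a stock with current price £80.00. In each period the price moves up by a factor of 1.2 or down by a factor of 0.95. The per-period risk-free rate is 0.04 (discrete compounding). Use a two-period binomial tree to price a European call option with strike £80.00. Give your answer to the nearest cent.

Risk-neutral probability p = (1 + 0.04 − 0.95)/(1.2 − 0.95) = 0.0900/0.2500 = 0.3600
Terminal stock prices: S_uu = 115.2, S_ud = 91.2, S_dd = 72.2
Terminal payoffs (S − K): max(35.2, 0) = 35.2, max(11.2, 0) = 11.2, max(-7.8, 0) = 0
Node u (S = 96): V_u = 1/1.04·[0.3600·35.2000 + 0.6400·11.2000] = 19.0769
Node d (S = 76): V_d = 1/1.04·[0.3600·11.2000 + 0.6400·0.0000] = 3.8769
Node 0 (S = 80): V_0 = 1/1.04·[0.3600·19.0769 + 0.6400·3.8769] = 8.9893

£8.99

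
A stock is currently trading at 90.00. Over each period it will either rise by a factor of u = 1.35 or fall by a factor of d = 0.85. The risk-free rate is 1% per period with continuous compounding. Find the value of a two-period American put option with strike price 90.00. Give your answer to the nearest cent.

Risk-neutral probability p = (e^0.01 − 0.85)/(1.35 − 0.85) = 0.1601/0.5000 = 0.3201
Terminal stock prices: S_uu = 164, S_ud = 103.3, S_dd = 65.02
Terminal payoffs (K − S): max(-74.03, 0) = 0, max(-13.28, 0) = 0, max(24.98, 0) = 24.98
Node u (S = 121.5): continuation = e^(−0.01)·[0.3201·0.0000 + 0.6799·0.0000] = 0.0000; exercise value = 0.0000 ≤ continuation, so V_u = 0.0000
Node d (S = 76.5): continuation = e^(−0.01)·[0.3201·0.0000 + 0.6799·24.9750] = 16.8115; exercise value = 13.5000 ≤ continuation, so V_d = 16.8115
Node 0 (S = 90): continuation = e^(−0.01)·[0.3201·0.0000 + 0.6799·16.8115] = 11.3164; exercise value = 0.0000 ≤ continuation, so V_0 = 11.3164

11.32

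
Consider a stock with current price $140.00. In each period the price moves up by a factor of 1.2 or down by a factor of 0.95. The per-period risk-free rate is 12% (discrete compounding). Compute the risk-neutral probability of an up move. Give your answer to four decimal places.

Risk-neutral probability p = (1 + 0.12 − 0.95)/(1.2 − 0.95) = 0.1700/0.2500 = 0.6800

p = 0.6800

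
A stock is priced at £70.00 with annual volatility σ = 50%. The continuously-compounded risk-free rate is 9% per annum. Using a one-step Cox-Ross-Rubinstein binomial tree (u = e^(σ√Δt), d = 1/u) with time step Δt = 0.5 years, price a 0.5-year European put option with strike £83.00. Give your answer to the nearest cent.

£16.95

CRR parameters: u = e^(σ√Δt) = e^(0.5·√0.5) = 1.4241, d = 1/u = 0.7022
Per-period rate: rΔt = 0.09·0.5 = 0.045, so R = e^0.045 = 1.0460
Risk-neutral probability p = (e^0.045 − 0.7022)/(1.4241 − 0.7022) = 0.3438/0.7219 = 0.4763
Terminal stock prices: S_u = 99.69, S_d = 49.15
Terminal payoffs (K − S): max(-16.69, 0) = 0, max(33.85, 0) = 33.85
Node 0 (S = 70): V_0 = e^(−0.045)·[0.4763·0.0000 + 0.5237·33.8468] = 16.9463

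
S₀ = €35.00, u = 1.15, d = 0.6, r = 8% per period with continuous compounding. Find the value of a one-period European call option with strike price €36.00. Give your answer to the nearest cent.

€3.45

Risk-neutral probability p = (e^0.08 − 0.6)/(1.15 − 0.6) = 0.4833/0.5500 = 0.8787
Terminal stock prices: S_u = 40.25, S_d = 21
Terminal payoffs (S − K): max(4.25, 0) = 4.25, max(-15, 0) = 0
Node 0 (S = 35): V_0 = e^(−0.08)·[0.8787·4.2500 + 0.1213·0.0000] = 3.4474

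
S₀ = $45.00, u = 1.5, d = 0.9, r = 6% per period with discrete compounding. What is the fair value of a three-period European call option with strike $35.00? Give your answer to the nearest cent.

$16.34

Risk-neutral probability p = (1 + 0.06 − 0.9)/(1.5 − 0.9) = 0.1600/0.6000 = 0.2667
Terminal stock prices: S_uuu = 151.9, S_uud = 91.12, S_udd = 54.68, S_ddd = 32.81
Terminal payoffs (S − K): max(116.9, 0) = 116.9, max(56.12, 0) = 56.12, max(19.68, 0) = 19.68, max(-2.195, 0) = 0
Node uu (S = 101.2): V_uu = 1/1.06·[0.2667·116.8750 + 0.7333·56.1250] = 68.2311
Node ud (S = 60.75): V_ud = 1/1.06·[0.2667·56.1250 + 0.7333·19.6750] = 27.7311
Node dd (S = 36.45): V_dd = 1/1.06·[0.2667·19.6750 + 0.7333·0.0000] = 4.9497
Node u (S = 67.5): V_u = 1/1.06·[0.2667·68.2311 + 0.7333·27.7311] = 36.3501
Node d (S = 40.5): V_d = 1/1.06·[0.2667·27.7311 + 0.7333·4.9497] = 10.4007
Node 0 (S = 45): V_0 = 1/1.06·[0.2667·36.3501 + 0.7333·10.4007] = 16.3401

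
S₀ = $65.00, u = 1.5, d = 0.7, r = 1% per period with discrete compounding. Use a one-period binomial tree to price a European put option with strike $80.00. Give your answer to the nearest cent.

$20.92

Risk-neutral probability p = (1 + 0.01 − 0.7)/(1.5 − 0.7) = 0.3100/0.8000 = 0.3875
Terminal stock prices: S_u = 97.5, S_d = 45.5
Terminal payoffs (K − S): max(-17.5, 0) = 0, max(34.5, 0) = 34.5
Node 0 (S = 65): V_0 = 1/1.01·[0.3875·0.0000 + 0.6125·34.5000] = 20.9220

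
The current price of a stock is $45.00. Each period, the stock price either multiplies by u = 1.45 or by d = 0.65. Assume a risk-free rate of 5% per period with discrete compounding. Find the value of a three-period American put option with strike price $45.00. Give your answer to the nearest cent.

Risk-neutral probability p = (1 + 0.05 − 0.65)/(1.45 − 0.65) = 0.4000/0.8000 = 0.5000
Terminal stock prices: S_uuu = 137.2, S_uud = 61.5, S_udd = 27.57, S_ddd = 12.36
Terminal payoffs (K − S): max(-92.19, 0) = 0, max(-16.5, 0) = 0, max(17.43, 0) = 17.43, max(32.64, 0) = 32.64
Node uu (S = 94.61): continuation = 1/1.05·[0.5000·0.0000 + 0.5000·0.0000] = 0.0000; exercise value = 0.0000 ≤ continuation, so V_uu = 0.0000
Node ud (S = 42.41): continuation = 1/1.05·[0.5000·0.0000 + 0.5000·17.4319] = 8.3009; exercise value = 2.5875 ≤ continuation, so V_ud = 8.3009
Node dd (S = 19.01): continuation = 1/1.05·[0.5000·17.4319 + 0.5000·32.6419] = 23.8446; exercise value = 25.9875 > continuation, so V_dd = 25.9875 (exercise)
Node u (S = 65.25): continuation = 1/1.05·[0.5000·0.0000 + 0.5000·8.3009] = 3.9528; exercise value = 0.0000 ≤ continuation, so V_u = 3.9528
Node d (S = 29.25): continuation = 1/1.05·[0.5000·8.3009 + 0.5000·25.9875] = 16.3278; exercise value = 15.7500 ≤ continuation, so V_d = 16.3278
Node 0 (S = 45): continuation = 1/1.05·[0.5000·3.9528 + 0.5000·16.3278] = 9.6574; exercise value = 0.0000 ≤ continuation, so V_0 = 9.6574

$9.66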